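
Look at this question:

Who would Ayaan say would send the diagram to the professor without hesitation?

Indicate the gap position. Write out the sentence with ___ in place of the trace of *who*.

Who would Ayaan say ___ would send the diagram to the professor without hesitation?

Pre-movement form: Ayaan would say who would send the diagram to the professor without hesitation.
The filler 'who' is interpreted as the subject of the clause embedded under 'say'. The gap is right after 'say'.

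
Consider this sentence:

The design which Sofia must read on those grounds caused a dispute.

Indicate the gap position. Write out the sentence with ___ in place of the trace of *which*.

The filler 'which' is interpreted as the direct object of 'read'. The gap is right after 'read'.

The design which Sofia must read ___ on those grounds caused a dispute.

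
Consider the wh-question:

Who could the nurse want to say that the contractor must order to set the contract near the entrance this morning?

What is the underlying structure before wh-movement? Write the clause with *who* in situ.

The nurse could want to say that the contractor must order who to set the contract near the entrance this morning.

'who' is the direct object of 'order'. It moves to the left edge, and the trace sits right after 'order':
Who could the nurse want to say that the contractor must order ___ to set the contract near the entrance this morning?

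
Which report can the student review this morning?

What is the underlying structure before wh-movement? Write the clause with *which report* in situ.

The student can review which report this morning.

The filler 'which report' is interpreted as the direct object of 'review'. Wh-movement fronts it, leaving a gap right after 'review':
Which report can the student review ___ this morning?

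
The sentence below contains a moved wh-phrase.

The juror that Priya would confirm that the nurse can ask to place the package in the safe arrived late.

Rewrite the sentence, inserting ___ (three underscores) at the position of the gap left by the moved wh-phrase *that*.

The filler 'that' is interpreted as the direct object of 'ask'. The gap is right after 'ask'.

The juror that Priya would confirm that the nurse can ask ___ to place the package in the safe arrived late.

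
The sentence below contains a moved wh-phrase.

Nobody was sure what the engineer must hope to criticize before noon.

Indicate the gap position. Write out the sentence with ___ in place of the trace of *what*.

Nobody was sure what the engineer must hope to criticize ___ before noon.

In situ: The engineer must hope to criticize what before noon.
'what' functions as the direct object of 'criticize'. The gap is right after 'criticize'.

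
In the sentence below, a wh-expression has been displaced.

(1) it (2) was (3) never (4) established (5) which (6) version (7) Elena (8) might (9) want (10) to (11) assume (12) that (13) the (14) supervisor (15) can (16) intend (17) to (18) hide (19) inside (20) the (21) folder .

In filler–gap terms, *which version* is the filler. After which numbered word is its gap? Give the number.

18

Before movement: Elena might want to assume that the supervisor can intend to hide which version inside the folder.
The filler 'which version' is interpreted as the direct object of 'hide'. Wh-movement fronts it, leaving a gap right after 'hide':
It was never established which version Elena might want to assume that the supervisor can intend to hide ___ inside the folder.
'hide' is word 18.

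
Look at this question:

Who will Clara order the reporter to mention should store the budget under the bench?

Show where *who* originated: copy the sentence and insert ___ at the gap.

Underlying clause: Clara will order the reporter to mention who should store the budget under the bench.
'who' is the subject of the clause embedded under 'mention'. The gap is right after 'mention'.

Who will Clara order the reporter to mention ___ should store the budget under the bench?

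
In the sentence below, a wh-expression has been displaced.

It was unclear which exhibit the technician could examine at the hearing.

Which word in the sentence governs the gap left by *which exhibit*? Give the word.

examine

Before movement: The technician could examine which exhibit at the hearing.
The filler 'which exhibit' is interpreted as the direct object of 'examine'. Fronting leaves a gap immediately after 'examine':
It was unclear which exhibit the technician could examine ___ at the hearing.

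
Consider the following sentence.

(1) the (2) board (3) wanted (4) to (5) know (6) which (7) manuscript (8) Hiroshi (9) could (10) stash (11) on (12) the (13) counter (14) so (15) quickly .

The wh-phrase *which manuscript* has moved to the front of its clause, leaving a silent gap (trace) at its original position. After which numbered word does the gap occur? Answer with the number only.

10

Underlying clause: Hiroshi could stash which manuscript on the counter so quickly.
'which manuscript' functions as the direct object of 'stash'. It moves to the left edge, and the trace sits right after 'stash':
The board wanted to know which manuscript Hiroshi could stash ___ on the counter so quickly.
'stash' is word 10.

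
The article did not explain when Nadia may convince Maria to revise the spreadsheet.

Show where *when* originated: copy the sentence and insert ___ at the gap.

The article did not explain when Nadia may convince Maria to revise the spreadsheet ___.

Pre-movement form: Nadia may convince Maria to revise the spreadsheet when.
The filler 'when' is interpreted as the temporal adjunct. The gap is right after 'spreadsheet'.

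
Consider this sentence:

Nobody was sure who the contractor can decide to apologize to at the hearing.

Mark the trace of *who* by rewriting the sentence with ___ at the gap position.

Nobody was sure who the contractor can decide to apologize to ___ at the hearing.

Before movement: The contractor can decide to apologize to who at the hearing.
'who' functions as the object of the preposition 'to'. The gap is right after 'to'.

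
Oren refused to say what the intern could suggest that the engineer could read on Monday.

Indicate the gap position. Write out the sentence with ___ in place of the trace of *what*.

Pre-movement form: The intern could suggest that the engineer could read what on Monday.
The filler 'what' is interpreted as the direct object of 'read'. The gap is right after 'read'.

Oren refused to say what the intern could suggest that the engineer could read ___ on Monday.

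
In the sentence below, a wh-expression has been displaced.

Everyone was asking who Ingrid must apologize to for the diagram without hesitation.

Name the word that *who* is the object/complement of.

In situ: Ingrid must apologize to who for the diagram without hesitation.
'who' is the object of the preposition 'to'. It moves to the left edge, and the trace sits right after 'to':
Everyone was asking who Ingrid must apologize to ___ for the diagram without hesitation.

to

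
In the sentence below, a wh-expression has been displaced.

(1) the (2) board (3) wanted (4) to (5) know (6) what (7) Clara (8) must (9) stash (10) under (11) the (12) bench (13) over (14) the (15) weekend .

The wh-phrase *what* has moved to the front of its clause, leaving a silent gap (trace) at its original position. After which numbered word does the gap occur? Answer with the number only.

9

Pre-movement form: Clara must stash what under the bench over the weekend.
The filler 'what' is interpreted as the direct object of 'stash'. It moves to the left edge, and the trace sits right after 'stash':
The board wanted to know what Clara must stash ___ under the bench over the weekend.
'stash' is word 9.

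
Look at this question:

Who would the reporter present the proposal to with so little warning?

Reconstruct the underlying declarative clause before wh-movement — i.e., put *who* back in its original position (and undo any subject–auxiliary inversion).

The reporter would present the proposal to who with so little warning.

'who' functions as the object of the preposition 'to' (recipient of 'present'). Wh-movement fronts it, leaving a gap right after 'to':
Who would the reporter present the proposal to ___ with so little warning?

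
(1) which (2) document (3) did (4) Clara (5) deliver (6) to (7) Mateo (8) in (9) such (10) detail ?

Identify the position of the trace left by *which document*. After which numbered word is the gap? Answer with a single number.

5

Before movement: Clara did deliver which document to Mateo in such detail.
The filler 'which document' is interpreted as the direct object of 'deliver'. It moves to the left edge, and the trace sits right after 'deliver':
Which document did Clara deliver ___ to Mateo in such detail?
'deliver' is word 5.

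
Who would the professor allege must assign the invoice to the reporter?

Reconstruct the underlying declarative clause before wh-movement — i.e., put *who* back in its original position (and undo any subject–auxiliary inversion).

The professor would allege who must assign the invoice to the reporter.

The filler 'who' is interpreted as the subject of the clause embedded under 'allege'. Fronting leaves a gap immediately after 'allege':
Who would the professor allege ___ must assign the invoice to the reporter?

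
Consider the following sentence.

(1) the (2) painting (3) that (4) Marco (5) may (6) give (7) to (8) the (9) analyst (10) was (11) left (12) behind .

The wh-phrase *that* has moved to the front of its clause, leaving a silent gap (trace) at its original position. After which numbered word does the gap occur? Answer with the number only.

'that' is the direct object of 'give'. It moves to the left edge, and the trace sits right after 'give':
The painting that Marco may give ___ to the analyst was left behind.
'give' is word 6.

6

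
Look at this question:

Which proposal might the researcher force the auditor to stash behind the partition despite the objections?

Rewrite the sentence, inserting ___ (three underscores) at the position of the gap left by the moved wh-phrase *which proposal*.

Which proposal might the researcher force the auditor to stash ___ behind the partition despite the objections?

In situ: The researcher might force the auditor to stash which proposal behind the partition despite the objections.
'which proposal' is the direct object of 'stash'. The gap is right after 'stash'.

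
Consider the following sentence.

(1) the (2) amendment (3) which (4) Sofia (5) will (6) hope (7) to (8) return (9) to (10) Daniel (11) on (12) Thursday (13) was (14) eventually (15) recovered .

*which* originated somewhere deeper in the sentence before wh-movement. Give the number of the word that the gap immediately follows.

'which' functions as the direct object of 'return'. Fronting leaves a gap immediately after 'return':
The amendment which Sofia will hope to return ___ to Daniel on Thursday was eventually recovered.
'return' is word 8.

8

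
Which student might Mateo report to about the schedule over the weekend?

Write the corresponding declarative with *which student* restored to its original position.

'which student' functions as the object of the preposition 'to'. Fronting leaves a gap immediately after 'to':
Which student might Mateo report to ___ about the schedule over the weekend?

Mateo might report to which student about the schedule over the weekend.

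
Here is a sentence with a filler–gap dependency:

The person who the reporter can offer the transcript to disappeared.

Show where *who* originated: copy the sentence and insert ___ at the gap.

'who' functions as the object of the preposition 'to' (recipient of 'offer'). The gap is right after 'to'.

The person who the reporter can offer the transcript to ___ disappeared.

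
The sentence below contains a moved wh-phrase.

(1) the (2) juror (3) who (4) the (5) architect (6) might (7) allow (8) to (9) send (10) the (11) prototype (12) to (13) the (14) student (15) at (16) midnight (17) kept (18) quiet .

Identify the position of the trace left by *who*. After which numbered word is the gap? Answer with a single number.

The filler 'who' is interpreted as the direct object of 'allow'. It moves to the left edge, and the trace sits right after 'allow':
The juror who the architect might allow ___ to send the prototype to the student at midnight kept quiet.
'allow' is word 7.

7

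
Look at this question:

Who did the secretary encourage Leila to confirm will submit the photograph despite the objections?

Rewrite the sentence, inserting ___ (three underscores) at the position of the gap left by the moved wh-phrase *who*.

Who did the secretary encourage Leila to confirm ___ will submit the photograph despite the objections?

Underlying clause: The secretary did encourage Leila to confirm who will submit the photograph despite the objections.
'who' is the subject of the clause embedded under 'confirm'. The gap is right after 'confirm'.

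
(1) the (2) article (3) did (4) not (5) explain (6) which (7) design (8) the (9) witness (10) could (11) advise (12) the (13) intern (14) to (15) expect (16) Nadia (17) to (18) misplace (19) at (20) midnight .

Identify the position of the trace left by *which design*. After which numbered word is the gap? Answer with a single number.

18

In situ: The witness could advise the intern to expect Nadia to misplace which design at midnight.
'which design' is the direct object of 'misplace'. It moves to the left edge, and the trace sits right after 'misplace':
The article did not explain which design the witness could advise the intern to expect Nadia to misplace ___ at midnight.
'misplace' is word 18.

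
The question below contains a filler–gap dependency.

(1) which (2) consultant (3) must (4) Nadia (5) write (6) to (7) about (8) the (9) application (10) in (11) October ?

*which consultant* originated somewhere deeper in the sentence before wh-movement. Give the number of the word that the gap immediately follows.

In situ: Nadia must write to which consultant about the application in October.
'which consultant' is the object of the preposition 'to'. Fronting leaves a gap immediately after 'to':
Which consultant must Nadia write to ___ about the application in October?
'to' is word 6.

6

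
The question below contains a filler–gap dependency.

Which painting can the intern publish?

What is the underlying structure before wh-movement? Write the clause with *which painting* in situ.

The intern can publish which painting.

The filler 'which painting' is interpreted as the direct object of 'publish'. It moves to the left edge, and the trace sits right after 'publish':
Which painting can the intern publish ___?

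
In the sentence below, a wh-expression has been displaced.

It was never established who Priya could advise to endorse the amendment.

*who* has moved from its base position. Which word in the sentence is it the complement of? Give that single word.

advise

Pre-movement form: Priya could advise who to endorse the amendment.
'who' is the direct object of 'advise'. Wh-movement fronts it, leaving a gap right after 'advise':
It was never established who Priya could advise ___ to endorse the amendment.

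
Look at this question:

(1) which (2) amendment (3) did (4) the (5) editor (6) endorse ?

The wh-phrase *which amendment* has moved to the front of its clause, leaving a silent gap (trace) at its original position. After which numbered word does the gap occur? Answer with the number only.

In situ: The editor did endorse which amendment.
'which amendment' functions as the direct object of 'endorse'. Wh-movement fronts it, leaving a gap right after 'endorse':
Which amendment did the editor endorse ___?
'endorse' is word 6.

6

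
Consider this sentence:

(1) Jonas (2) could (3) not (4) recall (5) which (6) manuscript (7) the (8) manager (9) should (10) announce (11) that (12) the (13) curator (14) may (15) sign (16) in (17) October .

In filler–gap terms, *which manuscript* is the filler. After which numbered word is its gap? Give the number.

15

Before movement: The manager should announce that the curator may sign which manuscript in October.
'which manuscript' is the direct object of 'sign'. Wh-movement fronts it, leaving a gap right after 'sign':
Jonas could not recall which manuscript the manager should announce that the curator may sign ___ in October.
'sign' is word 15.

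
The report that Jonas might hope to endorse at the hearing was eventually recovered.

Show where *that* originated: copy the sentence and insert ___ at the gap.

The filler 'that' is interpreted as the direct object of 'endorse'. The gap is right after 'endorse'.

The report that Jonas might hope to endorse ___ at the hearing was eventually recovered.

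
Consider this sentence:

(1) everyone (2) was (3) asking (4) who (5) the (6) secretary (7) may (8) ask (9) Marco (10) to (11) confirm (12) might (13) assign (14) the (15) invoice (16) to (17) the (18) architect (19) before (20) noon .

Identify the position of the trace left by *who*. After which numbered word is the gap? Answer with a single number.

In situ: The secretary may ask Marco to confirm who might assign the invoice to the architect before noon.
'who' functions as the subject of the clause embedded under 'confirm'. Fronting leaves a gap immediately after 'confirm':
Everyone was asking who the secretary may ask Marco to confirm ___ might assign the invoice to the architect before noon.
'confirm' is word 11.

11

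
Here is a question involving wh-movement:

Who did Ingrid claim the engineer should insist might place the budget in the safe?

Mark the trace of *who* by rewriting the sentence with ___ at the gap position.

Pre-movement form: Ingrid did claim the engineer should insist who might place the budget in the safe.
'who' functions as the subject of the clause embedded under 'insist'. The gap is right after 'insist'.

Who did Ingrid claim the engineer should insist ___ might place the budget in the safe?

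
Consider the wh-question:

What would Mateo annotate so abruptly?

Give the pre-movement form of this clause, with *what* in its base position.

'what' functions as the direct object of 'annotate'. It moves to the left edge, and the trace sits right after 'annotate':
What would Mateo annotate ___ so abruptly?

Mateo would annotate what so abruptly.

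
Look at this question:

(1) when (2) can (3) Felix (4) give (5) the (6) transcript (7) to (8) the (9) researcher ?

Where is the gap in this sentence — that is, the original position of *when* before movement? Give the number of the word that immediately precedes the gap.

9

Pre-movement form: Felix can give the transcript to the researcher when.
'when' functions as the temporal adjunct. Wh-movement fronts it, leaving a gap right after 'researcher':
When can Felix give the transcript to the researcher ___?
'researcher' is word 9.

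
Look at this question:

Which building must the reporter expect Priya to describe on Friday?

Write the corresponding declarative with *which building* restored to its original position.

The filler 'which building' is interpreted as the direct object of 'describe'. Wh-movement fronts it, leaving a gap right after 'describe':
Which building must the reporter expect Priya to describe ___ on Friday?

The reporter must expect Priya to describe which building on Friday.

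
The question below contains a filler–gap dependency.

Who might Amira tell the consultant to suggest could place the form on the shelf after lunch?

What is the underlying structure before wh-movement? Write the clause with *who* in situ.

Amira might tell the consultant to suggest who could place the form on the shelf after lunch.

'who' functions as the subject of the clause embedded under 'suggest'. It moves to the left edge, and the trace sits right after 'suggest':
Who might Amira tell the consultant to suggest ___ could place the form on the shelf after lunch?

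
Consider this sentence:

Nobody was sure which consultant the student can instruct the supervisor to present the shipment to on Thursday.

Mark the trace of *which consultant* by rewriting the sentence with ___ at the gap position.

Nobody was sure which consultant the student can instruct the supervisor to present the shipment to ___ on Thursday.

In situ: The student can instruct the supervisor to present the shipment to which consultant on Thursday.
'which consultant' is the object of the preposition 'to' (recipient of 'present'). The gap is right after 'to'.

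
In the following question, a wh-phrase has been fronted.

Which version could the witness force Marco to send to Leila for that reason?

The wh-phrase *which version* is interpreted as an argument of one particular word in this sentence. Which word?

send

In situ: The witness could force Marco to send which version to Leila for that reason.
'which version' functions as the direct object of 'send'. It moves to the left edge, and the trace sits right after 'send':
Which version could the witness force Marco to send ___ to Leila for that reason?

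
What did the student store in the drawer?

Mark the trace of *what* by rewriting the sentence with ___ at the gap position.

Before movement: The student did store what in the drawer.
'what' functions as the direct object of 'store'. The gap is right after 'store'.

What did the student store ___ in the drawer?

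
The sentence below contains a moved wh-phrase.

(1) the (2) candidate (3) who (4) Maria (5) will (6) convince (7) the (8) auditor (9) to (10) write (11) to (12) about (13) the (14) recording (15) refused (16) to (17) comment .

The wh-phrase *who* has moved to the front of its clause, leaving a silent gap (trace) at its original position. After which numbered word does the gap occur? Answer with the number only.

11

'who' functions as the object of the preposition 'to'. Fronting leaves a gap immediately after 'to':
The candidate who Maria will convince the auditor to write to ___ about the recording refused to comment.
'to' is word 11.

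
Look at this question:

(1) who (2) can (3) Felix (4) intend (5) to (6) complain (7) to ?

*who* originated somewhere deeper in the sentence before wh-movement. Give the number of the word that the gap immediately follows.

Underlying clause: Felix can intend to complain to who.
'who' is the object of the preposition 'to'. Wh-movement fronts it, leaving a gap right after 'to':
Who can Felix intend to complain to ___?
'to' is word 7.

7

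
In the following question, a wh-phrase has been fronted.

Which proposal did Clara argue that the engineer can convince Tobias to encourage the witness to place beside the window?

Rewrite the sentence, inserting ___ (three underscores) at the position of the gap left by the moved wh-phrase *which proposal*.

Which proposal did Clara argue that the engineer can convince Tobias to encourage the witness to place ___ beside the window?

Underlying clause: Clara did argue that the engineer can convince Tobias to encourage the witness to place which proposal beside the window.
'which proposal' is the direct object of 'place'. The gap is right after 'place'.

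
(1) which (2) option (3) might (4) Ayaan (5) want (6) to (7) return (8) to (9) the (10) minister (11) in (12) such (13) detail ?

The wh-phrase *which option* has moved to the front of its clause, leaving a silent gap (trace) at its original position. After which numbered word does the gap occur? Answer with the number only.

Before movement: Ayaan might want to return which option to the minister in such detail.
The filler 'which option' is interpreted as the direct object of 'return'. Fronting leaves a gap immediately after 'return':
Which option might Ayaan want to return ___ to the minister in such detail?
'return' is word 7.

7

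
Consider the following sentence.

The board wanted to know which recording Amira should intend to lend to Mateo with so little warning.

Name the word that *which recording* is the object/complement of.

lend

Pre-movement form: Amira should intend to lend which recording to Mateo with so little warning.
The filler 'which recording' is interpreted as the direct object of 'lend'. Wh-movement fronts it, leaving a gap right after 'lend':
The board wanted to know which recording Amira should intend to lend ___ to Mateo with so little warning.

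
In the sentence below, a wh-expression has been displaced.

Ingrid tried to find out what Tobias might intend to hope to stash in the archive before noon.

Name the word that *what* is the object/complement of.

stash

Before movement: Tobias might intend to hope to stash what in the archive before noon.
'what' is the direct object of 'stash'. It moves to the left edge, and the trace sits right after 'stash':
Ingrid tried to find out what Tobias might intend to hope to stash ___ in the archive before noon.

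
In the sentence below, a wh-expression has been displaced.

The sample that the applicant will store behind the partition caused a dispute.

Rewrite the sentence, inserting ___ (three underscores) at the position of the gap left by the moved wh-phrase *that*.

The sample that the applicant will store ___ behind the partition caused a dispute.

'that' is the direct object of 'store'. The gap is right after 'store'.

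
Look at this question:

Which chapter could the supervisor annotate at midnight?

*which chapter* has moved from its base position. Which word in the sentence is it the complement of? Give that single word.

annotate

In situ: The supervisor could annotate which chapter at midnight.
The filler 'which chapter' is interpreted as the direct object of 'annotate'. Fronting leaves a gap immediately after 'annotate':
Which chapter could the supervisor annotate ___ at midnight?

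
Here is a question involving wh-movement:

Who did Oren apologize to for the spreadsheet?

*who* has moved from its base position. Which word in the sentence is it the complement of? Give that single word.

In situ: Oren did apologize to who for the spreadsheet.
The filler 'who' is interpreted as the object of the preposition 'to'. It moves to the left edge, and the trace sits right after 'to':
Who did Oren apologize to ___ for the spreadsheet?

to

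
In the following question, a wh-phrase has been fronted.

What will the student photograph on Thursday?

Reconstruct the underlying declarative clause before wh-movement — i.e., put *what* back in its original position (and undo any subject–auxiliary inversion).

The student will photograph what on Thursday.

The filler 'what' is interpreted as the direct object of 'photograph'. Fronting leaves a gap immediately after 'photograph':
What will the student photograph ___ on Thursday?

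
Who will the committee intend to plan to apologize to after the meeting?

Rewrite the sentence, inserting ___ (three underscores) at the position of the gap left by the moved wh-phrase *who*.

Underlying clause: The committee will intend to plan to apologize to who after the meeting.
'who' functions as the object of the preposition 'to'. The gap is right after 'to'.

Who will the committee intend to plan to apologize to ___ after the meeting?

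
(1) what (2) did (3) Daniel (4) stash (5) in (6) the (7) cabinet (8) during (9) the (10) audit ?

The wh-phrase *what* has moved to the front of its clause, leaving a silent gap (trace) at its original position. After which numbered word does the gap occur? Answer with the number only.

Pre-movement form: Daniel did stash what in the cabinet during the audit.
The filler 'what' is interpreted as the direct object of 'stash'. It moves to the left edge, and the trace sits right after 'stash':
What did Daniel stash ___ in the cabinet during the audit?
'stash' is word 4.

4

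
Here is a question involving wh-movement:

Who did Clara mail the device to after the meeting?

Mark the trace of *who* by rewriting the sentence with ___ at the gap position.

Pre-movement form: Clara did mail the device to who after the meeting.
'who' is the object of the preposition 'to' (recipient of 'mail'). The gap is right after 'to'.

Who did Clara mail the device to ___ after the meeting?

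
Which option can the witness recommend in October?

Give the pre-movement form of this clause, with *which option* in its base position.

The filler 'which option' is interpreted as the direct object of 'recommend'. Wh-movement fronts it, leaving a gap right after 'recommend':
Which option can the witness recommend ___ in October?

The witness can recommend which option in October.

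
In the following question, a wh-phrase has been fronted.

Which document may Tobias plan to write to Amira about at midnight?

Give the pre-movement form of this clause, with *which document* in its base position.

Tobias may plan to write to Amira about which document at midnight.

The filler 'which document' is interpreted as the object of the preposition 'about'. Fronting leaves a gap immediately after 'about':
Which document may Tobias plan to write to Amira about ___ at midnight?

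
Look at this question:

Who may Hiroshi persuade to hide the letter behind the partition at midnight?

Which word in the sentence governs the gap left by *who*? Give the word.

persuade

Before movement: Hiroshi may persuade who to hide the letter behind the partition at midnight.
The filler 'who' is interpreted as the direct object of 'persuade'. Fronting leaves a gap immediately after 'persuade':
Who may Hiroshi persuade ___ to hide the letter behind the partition at midnight?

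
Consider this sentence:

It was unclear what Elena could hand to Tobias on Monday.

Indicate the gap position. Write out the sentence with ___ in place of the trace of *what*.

Pre-movement form: Elena could hand what to Tobias on Monday.
The filler 'what' is interpreted as the direct object of 'hand'. The gap is right after 'hand'.

It was unclear what Elena could hand ___ to Tobias on Monday.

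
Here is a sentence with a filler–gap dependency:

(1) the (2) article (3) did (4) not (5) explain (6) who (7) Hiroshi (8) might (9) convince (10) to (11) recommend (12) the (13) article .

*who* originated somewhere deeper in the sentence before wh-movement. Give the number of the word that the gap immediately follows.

Before movement: Hiroshi might convince who to recommend the article.
'who' functions as the direct object of 'convince'. It moves to the left edge, and the trace sits right after 'convince':
The article did not explain who Hiroshi might convince ___ to recommend the article.
'convince' is word 9.

9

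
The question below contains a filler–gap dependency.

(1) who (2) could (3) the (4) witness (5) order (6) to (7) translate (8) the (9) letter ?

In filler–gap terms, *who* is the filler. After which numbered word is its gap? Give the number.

Before movement: The witness could order who to translate the letter.
'who' is the direct object of 'order'. Fronting leaves a gap immediately after 'order':
Who could the witness order ___ to translate the letter?
'order' is word 5.

5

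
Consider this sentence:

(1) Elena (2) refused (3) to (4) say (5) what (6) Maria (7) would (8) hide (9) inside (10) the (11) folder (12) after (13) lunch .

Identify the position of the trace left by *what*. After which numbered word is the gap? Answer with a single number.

8

Underlying clause: Maria would hide what inside the folder after lunch.
'what' functions as the direct object of 'hide'. It moves to the left edge, and the trace sits right after 'hide':
Elena refused to say what Maria would hide ___ inside the folder after lunch.
'hide' is word 8.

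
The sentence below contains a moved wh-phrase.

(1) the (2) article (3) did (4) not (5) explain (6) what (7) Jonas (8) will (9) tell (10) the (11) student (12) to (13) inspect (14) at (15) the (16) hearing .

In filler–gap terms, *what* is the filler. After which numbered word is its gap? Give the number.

Before movement: Jonas will tell the student to inspect what at the hearing.
The filler 'what' is interpreted as the direct object of 'inspect'. Fronting leaves a gap immediately after 'inspect':
The article did not explain what Jonas will tell the student to inspect ___ at the hearing.
'inspect' is word 13.

13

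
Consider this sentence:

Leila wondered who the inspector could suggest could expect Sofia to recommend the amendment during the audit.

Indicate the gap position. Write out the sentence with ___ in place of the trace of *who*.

Leila wondered who the inspector could suggest ___ could expect Sofia to recommend the amendment during the audit.

Before movement: The inspector could suggest who could expect Sofia to recommend the amendment during the audit.
'who' functions as the subject of the clause embedded under 'suggest'. The gap is right after 'suggest'.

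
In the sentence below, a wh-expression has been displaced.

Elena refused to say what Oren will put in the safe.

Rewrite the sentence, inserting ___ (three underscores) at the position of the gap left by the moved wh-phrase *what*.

In situ: Oren will put what in the safe.
'what' is the direct object of 'put'. The gap is right after 'put'.

Elena refused to say what Oren will put ___ in the safe.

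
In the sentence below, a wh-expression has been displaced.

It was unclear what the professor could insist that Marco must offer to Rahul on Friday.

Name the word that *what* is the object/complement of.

In situ: The professor could insist that Marco must offer what to Rahul on Friday.
The filler 'what' is interpreted as the direct object of 'offer'. It moves to the left edge, and the trace sits right after 'offer':
It was unclear what the professor could insist that Marco must offer ___ to Rahul on Friday.

offer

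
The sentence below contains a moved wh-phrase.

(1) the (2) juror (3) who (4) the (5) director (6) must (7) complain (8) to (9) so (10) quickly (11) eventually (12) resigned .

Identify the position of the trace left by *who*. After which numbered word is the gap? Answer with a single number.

8

'who' functions as the object of the preposition 'to'. It moves to the left edge, and the trace sits right after 'to':
The juror who the director must complain to ___ so quickly eventually resigned.
'to' is word 8.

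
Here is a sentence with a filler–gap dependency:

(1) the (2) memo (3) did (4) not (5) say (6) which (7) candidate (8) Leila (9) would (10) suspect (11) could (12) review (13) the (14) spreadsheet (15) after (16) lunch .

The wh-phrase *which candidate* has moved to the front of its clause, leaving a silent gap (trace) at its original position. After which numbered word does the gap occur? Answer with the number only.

10

Underlying clause: Leila would suspect which candidate could review the spreadsheet after lunch.
The filler 'which candidate' is interpreted as the subject of the clause embedded under 'suspect'. It moves to the left edge, and the trace sits right after 'suspect':
The memo did not say which candidate Leila would suspect ___ could review the spreadsheet after lunch.
'suspect' is word 10.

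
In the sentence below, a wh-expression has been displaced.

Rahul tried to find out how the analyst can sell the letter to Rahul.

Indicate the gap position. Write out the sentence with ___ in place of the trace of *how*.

Rahul tried to find out how the analyst can sell the letter to Rahul ___.

Pre-movement form: The analyst can sell the letter to Rahul how.
'how' is the manner adjunct. The gap is right after 'Rahul'.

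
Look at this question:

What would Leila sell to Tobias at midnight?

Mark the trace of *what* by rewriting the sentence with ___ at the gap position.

In situ: Leila would sell what to Tobias at midnight.
'what' is the direct object of 'sell'. The gap is right after 'sell'.

What would Leila sell ___ to Tobias at midnight?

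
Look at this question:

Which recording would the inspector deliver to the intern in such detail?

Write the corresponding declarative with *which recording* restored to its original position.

'which recording' functions as the direct object of 'deliver'. It moves to the left edge, and the trace sits right after 'deliver':
Which recording would the inspector deliver ___ to the intern in such detail?

The inspector would deliver which recording to the intern in such detail.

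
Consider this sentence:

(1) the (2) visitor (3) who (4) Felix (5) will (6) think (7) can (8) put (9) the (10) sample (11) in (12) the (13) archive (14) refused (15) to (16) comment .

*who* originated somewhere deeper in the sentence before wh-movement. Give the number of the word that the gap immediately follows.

6

'who' is the subject of the clause embedded under 'think'. Fronting leaves a gap immediately after 'think':
The visitor who Felix will think ___ can put the sample in the archive refused to comment.
'think' is word 6.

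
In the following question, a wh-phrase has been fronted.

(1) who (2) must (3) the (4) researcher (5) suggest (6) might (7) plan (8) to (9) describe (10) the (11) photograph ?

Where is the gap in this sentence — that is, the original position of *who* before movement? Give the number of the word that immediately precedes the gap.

Pre-movement form: The researcher must suggest who might plan to describe the photograph.
'who' is the subject of the clause embedded under 'suggest'. Fronting leaves a gap immediately after 'suggest':
Who must the researcher suggest ___ might plan to describe the photograph?
'suggest' is word 5.

5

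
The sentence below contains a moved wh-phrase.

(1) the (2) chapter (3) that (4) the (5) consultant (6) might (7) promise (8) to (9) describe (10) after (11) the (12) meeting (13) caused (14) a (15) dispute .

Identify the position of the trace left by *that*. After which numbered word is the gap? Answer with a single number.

'that' functions as the direct object of 'describe'. Fronting leaves a gap immediately after 'describe':
The chapter that the consultant might promise to describe ___ after the meeting caused a dispute.
'describe' is word 9.

9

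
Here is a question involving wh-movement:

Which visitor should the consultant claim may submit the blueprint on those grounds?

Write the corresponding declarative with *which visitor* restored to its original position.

The consultant should claim which visitor may submit the blueprint on those grounds.

'which visitor' is the subject of the clause embedded under 'claim'. Fronting leaves a gap immediately after 'claim':
Which visitor should the consultant claim ___ may submit the blueprint on those grounds?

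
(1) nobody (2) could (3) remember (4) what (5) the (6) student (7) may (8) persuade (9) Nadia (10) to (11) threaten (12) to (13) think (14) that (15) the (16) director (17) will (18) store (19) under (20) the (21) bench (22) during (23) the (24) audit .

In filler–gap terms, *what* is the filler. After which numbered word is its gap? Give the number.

18

Before movement: The student may persuade Nadia to threaten to think that the director will store what under the bench during the audit.
'what' is the direct object of 'store'. Fronting leaves a gap immediately after 'store':
Nobody could remember what the student may persuade Nadia to threaten to think that the director will store ___ under the bench during the audit.
'store' is word 18.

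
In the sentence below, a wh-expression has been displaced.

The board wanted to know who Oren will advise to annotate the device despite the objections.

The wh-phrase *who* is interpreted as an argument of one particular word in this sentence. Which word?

In situ: Oren will advise who to annotate the device despite the objections.
'who' is the direct object of 'advise'. Wh-movement fronts it, leaving a gap right after 'advise':
The board wanted to know who Oren will advise ___ to annotate the device despite the objections.

advise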